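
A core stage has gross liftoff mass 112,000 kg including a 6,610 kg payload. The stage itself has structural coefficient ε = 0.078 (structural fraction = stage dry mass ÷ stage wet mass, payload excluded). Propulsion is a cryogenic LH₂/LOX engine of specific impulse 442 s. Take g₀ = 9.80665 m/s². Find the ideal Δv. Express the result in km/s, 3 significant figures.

Stage wet mass = m₀ − payload = 112,000 − 6,610 = 105,390 kg.
Stage dry mass = ε × stage wet mass = 0.078 × 105,390 = 8,220.42 kg.
Burnout mass m_f = stage dry + payload = 8,220.42 + 6,610 = 14,830.42 kg.
v_e = Isp · g₀ = 442 × 9.80665 = 4334.5 m/s.
By the Tsiolkovsky rocket equation, Δv = v_e · ln(112,000/14,830.42) = 4334.5 × ln(7.552) = 4334.5 × 2.0218 ≈ 8764 m/s.

Δv ≈ 8.76 km/s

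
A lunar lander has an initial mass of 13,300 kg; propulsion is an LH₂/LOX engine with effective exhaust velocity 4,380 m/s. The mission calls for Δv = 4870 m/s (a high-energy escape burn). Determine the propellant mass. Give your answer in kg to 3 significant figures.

propellant mass ≈ 8930 kg

m₀/m_f = exp(Δv / v_e) = exp(4870 / 4380.0) = exp(1.1119) = 3.0400.
m_f = 13,300 / 3.0400 = 4,375 kg, so propellant = m₀ − m_f = 13,300 − 4,375 = 8,925 kg.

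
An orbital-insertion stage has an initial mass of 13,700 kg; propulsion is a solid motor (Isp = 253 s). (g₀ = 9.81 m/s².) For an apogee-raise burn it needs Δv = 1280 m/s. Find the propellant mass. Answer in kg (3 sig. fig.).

propellant mass ≈ 5520 kg

v_e = Isp · g₀ = 253 × 9.81 = 2481.9 m/s.
By the Tsiolkovsky rocket equation, m₀/m_f = exp(Δv / v_e) = exp(1280 / 2481.9) = exp(0.5157) = 1.6749.
m_f = 13,700 / 1.6749 = 8,179.59 kg, so propellant = m₀ − m_f = 13,700 − 8,179.59 = 5,520.41 kg.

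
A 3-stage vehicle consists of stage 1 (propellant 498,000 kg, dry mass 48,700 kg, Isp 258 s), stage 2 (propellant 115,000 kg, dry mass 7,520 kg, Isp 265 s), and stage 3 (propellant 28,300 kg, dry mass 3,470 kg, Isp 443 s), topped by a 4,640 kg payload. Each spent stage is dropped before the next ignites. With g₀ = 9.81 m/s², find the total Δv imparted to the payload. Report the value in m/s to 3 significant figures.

Δv ≈ 13000 m/s

Ignition mass of stage 1 = 498,000+48,700 + 115,000+7,520 + 28,300+3,470 + 4,640 = 705,630 kg.
Stage 1: m₀ = 705,630 kg, m_f = 705,630 − 498,000 = 207,630 kg; Δv = 258×9.81×ln(3.398) = 2531.0×1.2233 ≈ 3096 m/s.
Stage 2: m₀ = 158,930 kg, m_f = 158,930 − 115,000 = 43,930 kg; Δv = 265×9.81×ln(3.618) = 2599.7×1.2859 ≈ 3343 m/s.
Stage 3: m₀ = 36,410 kg, m_f = 36,410 − 28,300 = 8,110 kg; Δv = 443×9.81×ln(4.49) = 4345.8×1.5017 ≈ 6526 m/s.
Total Δv = 3096 + 3343 + 6526 = 12965 m/s.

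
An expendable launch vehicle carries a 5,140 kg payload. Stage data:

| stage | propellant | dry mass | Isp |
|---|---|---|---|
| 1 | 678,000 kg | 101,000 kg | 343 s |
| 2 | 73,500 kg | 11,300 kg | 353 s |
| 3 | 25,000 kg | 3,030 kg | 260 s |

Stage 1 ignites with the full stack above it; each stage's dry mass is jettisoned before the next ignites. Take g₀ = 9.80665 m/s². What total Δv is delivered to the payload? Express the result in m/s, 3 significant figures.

Ignition mass of stage 1 = 678,000+101,000 + 73,500+11,300 + 25,000+3,030 + 5,140 = 896,970 kg.
Stage 1: m₀ = 896,970 kg, m_f = 896,970 − 678,000 = 218,970 kg; Δv = 343×9.80665×ln(4.096) = 3363.7×1.4101 ≈ 4743 m/s.
Stage 2: m₀ = 117,970 kg, m_f = 117,970 − 73,500 = 44,470 kg; Δv = 353×9.80665×ln(2.653) = 3461.7×0.9756 ≈ 3377 m/s.
Stage 3: m₀ = 33,170 kg, m_f = 33,170 − 25,000 = 8,170 kg; Δv = 260×9.80665×ln(4.06) = 2549.7×1.4012 ≈ 3573 m/s.
Total Δv = 4743 + 3377 + 3573 = 11693 m/s.

Δv ≈ 11700 m/s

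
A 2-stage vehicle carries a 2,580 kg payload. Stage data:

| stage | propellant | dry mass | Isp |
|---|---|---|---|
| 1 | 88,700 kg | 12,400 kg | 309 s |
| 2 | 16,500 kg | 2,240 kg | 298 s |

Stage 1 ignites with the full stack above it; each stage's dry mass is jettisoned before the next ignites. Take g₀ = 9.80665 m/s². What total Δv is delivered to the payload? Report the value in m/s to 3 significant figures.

Δv ≈ 8250 m/s

Ignition mass of stage 1 = 88,700+12,400 + 16,500+2,240 + 2,580 = 122,420 kg.
Stage 1: m₀ = 122,420 kg, m_f = 122,420 − 88,700 = 33,720 kg; Δv = 309×9.80665×ln(3.63) = 3030.3×1.2894 ≈ 3907 m/s.
Stage 2: m₀ = 21,320 kg, m_f = 21,320 − 16,500 = 4,820 kg; Δv = 298×9.80665×ln(4.423) = 2922.4×1.4869 ≈ 4345 m/s.
Total Δv = 3907 + 4345 = 8252 m/s.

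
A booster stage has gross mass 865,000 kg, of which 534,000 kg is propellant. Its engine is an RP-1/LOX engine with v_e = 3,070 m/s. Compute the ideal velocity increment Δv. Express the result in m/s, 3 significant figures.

Δv ≈ 2950 m/s

m_f = m₀ − m_prop = 865,000 − 534,000 = 331,000 kg.
Rocket equation: Δv = v_e · ln(m₀/m_f) = 3070.0 × ln(2.613) = 3070.0 × 0.9606 ≈ 2949.1 m/s.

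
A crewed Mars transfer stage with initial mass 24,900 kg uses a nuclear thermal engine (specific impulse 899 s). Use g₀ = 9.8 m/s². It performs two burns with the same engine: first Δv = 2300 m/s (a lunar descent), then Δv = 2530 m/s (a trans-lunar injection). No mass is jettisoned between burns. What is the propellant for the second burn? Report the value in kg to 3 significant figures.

v_e = Isp · g₀ = 899 × 9.8 = 8810.2 m/s.
After the first burn: m = 24900 × exp(−2300/8810.2) = 24900 × 0.77023 = 19,178.7 kg.
After the second burn: m = 19,178.7 × exp(−2530/8810.2) = 19,178.7 × 0.75039 = 14,391.5 kg.
Second-burn propellant = 19,178.7 − 14,391.5 = 4,787.2 kg.

propellant for the second burn ≈ 4790 kg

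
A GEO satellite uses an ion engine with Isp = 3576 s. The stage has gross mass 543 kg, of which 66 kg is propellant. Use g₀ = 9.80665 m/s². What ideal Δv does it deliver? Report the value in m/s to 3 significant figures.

v_e = Isp · g₀ = 3576 × 9.80665 = 35068.6 m/s.
m_f = m₀ − m_prop = 543 − 66 = 477 kg.
From the ideal rocket equation, Δv = v_e · ln(m₀/m_f) = 35068.6 × ln(1.138) = 35068.6 × 0.1296 ≈ 4544.6 m/s.

Δv ≈ 4540 m/s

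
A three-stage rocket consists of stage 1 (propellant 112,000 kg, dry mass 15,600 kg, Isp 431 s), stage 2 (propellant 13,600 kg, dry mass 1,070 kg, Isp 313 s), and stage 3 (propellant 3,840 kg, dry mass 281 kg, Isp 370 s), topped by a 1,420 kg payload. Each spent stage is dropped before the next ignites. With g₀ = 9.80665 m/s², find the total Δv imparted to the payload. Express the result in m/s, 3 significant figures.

Δv ≈ 13700 m/s

Ignition mass of stage 1 = 112,000+15,600 + 13,600+1,070 + 3,840+281 + 1,420 = 147,811 kg.
Stage 1: m₀ = 147,811 kg, m_f = 147,811 − 112,000 = 35,811 kg; Δv = 431×9.80665×ln(4.128) = 4226.7×1.4177 ≈ 5992 m/s.
Stage 2: m₀ = 20,211 kg, m_f = 20,211 − 13,600 = 6,611 kg; Δv = 313×9.80665×ln(3.057) = 3069.5×1.1175 ≈ 3430 m/s.
Stage 3: m₀ = 5,541 kg, m_f = 5,541 − 3,840 = 1,701 kg; Δv = 370×9.80665×ln(3.257) = 3628.5×1.1810 ≈ 4285 m/s.
Total Δv = 5992 + 3430 + 4285 = 13707 m/s.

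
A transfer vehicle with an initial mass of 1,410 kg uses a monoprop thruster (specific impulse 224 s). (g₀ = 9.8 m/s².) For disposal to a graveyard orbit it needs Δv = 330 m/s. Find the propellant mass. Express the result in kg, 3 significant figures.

v_e = Isp · g₀ = 224 × 9.8 = 2195.2 m/s.
m₀/m_f = exp(Δv / v_e) = exp(330 / 2195.2) = exp(0.1503) = 1.1622.
m_f = 1,410 / 1.1622 = 1,213.22 kg, so propellant = m₀ − m_f = 1,410 − 1,213.22 = 196.78 kg.

propellant mass ≈ 197 kg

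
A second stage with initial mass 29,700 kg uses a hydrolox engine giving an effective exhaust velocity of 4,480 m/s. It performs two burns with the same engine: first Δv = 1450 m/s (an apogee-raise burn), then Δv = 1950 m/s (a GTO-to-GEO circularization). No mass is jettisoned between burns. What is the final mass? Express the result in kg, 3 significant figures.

final mass ≈ 13900 kg

After the first burn: m = 29700 × exp(−1450/4480.0) = 29700 × 0.72350 = 21,488 kg.
After the second burn: m = 21,488 × exp(−1950/4480.0) = 21,488 × 0.64709 = 13,904.7 kg.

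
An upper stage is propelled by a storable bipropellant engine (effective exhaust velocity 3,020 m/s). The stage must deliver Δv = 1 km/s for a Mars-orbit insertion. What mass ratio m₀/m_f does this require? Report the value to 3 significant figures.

From the ideal rocket equation, m₀/m_f = exp(Δv / v_e) = exp(1000 / 3020.0) = exp(0.3311) = 1.3925.

mass ratio ≈ 1.39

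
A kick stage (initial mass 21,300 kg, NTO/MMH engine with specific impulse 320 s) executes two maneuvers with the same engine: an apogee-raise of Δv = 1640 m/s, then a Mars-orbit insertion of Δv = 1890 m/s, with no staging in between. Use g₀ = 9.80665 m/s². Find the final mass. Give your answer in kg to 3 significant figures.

final mass ≈ 6920 kg

v_e = Isp · g₀ = 320 × 9.80665 = 3138.1 m/s.
After the first burn: m = 21300 × exp(−1640/3138.1) = 21300 × 0.59297 = 12,630.3 kg.
After the second burn: m = 12,630.3 × exp(−1890/3138.1) = 12,630.3 × 0.54757 = 6,915.97 kg.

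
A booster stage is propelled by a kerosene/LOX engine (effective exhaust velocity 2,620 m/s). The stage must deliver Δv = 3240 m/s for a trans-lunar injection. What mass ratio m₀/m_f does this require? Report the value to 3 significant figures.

mass ratio ≈ 3.44

Rocket equation: m₀/m_f = exp(Δv / v_e) = exp(3240 / 2620.0) = exp(1.2366) = 3.4440.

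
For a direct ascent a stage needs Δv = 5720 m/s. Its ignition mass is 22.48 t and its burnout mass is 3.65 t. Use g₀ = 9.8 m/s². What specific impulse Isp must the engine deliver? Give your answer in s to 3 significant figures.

Isp ≈ 321 s

ln(m₀/m_f) = ln(22480/3650) = ln(6.159) = 1.8179.
Using Δv = v_e ln(m₀/m_f): v_e = Δv / ln(m₀/m_f) = 5720 / 1.8179 = 3146.5 m/s.
Isp = v_e / g₀ = 3146.5 / 9.8 = 321.1 s.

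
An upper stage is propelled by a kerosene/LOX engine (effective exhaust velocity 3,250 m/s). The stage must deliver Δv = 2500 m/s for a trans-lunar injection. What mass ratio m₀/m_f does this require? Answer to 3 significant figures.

m₀/m_f = exp(Δv / v_e) = exp(2500 / 3250.0) = exp(0.7692) = 2.1581.

mass ratio ≈ 2.16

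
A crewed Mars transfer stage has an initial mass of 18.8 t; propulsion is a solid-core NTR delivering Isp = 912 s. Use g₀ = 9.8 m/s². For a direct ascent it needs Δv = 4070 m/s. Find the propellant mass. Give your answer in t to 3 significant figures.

propellant mass ≈ 6.88 t

v_e = Isp · g₀ = 912 × 9.8 = 8937.6 m/s.
m₀/m_f = exp(Δv / v_e) = exp(4070 / 8937.6) = exp(0.4554) = 1.5768.
m_f = 18.8 / 1.5768 = 11.9229 t, so propellant = m₀ − m_f = 18.8 − 11.9229 = 6.8771 t.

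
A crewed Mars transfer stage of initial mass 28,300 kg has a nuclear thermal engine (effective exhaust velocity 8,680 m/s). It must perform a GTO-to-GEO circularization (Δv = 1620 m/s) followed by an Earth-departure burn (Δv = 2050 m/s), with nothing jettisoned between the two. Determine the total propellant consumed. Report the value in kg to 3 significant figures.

After the first burn: m = 28300 × exp(−1620/8680.0) = 28300 × 0.82975 = 23,481.9 kg.
After the second burn: m = 23,481.9 × exp(−2050/8680.0) = 23,481.9 × 0.78964 = 18,542.2 kg.
Total propellant = m₀ − m_final = 28300 − 18,542.2 = 9,757.8 kg.

total propellant consumed ≈ 9760 kg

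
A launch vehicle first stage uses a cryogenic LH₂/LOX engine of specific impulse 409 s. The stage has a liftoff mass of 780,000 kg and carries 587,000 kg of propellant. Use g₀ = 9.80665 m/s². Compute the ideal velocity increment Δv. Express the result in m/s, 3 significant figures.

Δv ≈ 5600 m/s

v_e = Isp · g₀ = 409 × 9.80665 = 4010.9 m/s.
m_f = m₀ − m_prop = 780,000 − 587,000 = 193,000 kg.
From the ideal rocket equation, Δv = v_e · ln(m₀/m_f) = 4010.9 × ln(4.041) = 4010.9 × 1.3966 ≈ 5601.7 m/s.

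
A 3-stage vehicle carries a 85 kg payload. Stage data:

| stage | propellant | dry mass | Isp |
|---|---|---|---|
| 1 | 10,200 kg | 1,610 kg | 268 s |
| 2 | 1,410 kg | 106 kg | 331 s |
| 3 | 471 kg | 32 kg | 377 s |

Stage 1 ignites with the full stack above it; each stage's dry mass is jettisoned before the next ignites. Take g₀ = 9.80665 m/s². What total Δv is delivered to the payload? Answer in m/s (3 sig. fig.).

Ignition mass of stage 1 = 10,200+1,610 + 1,410+106 + 471+32 + 85 = 13,914 kg.
Stage 1: m₀ = 13,914 kg, m_f = 13,914 − 10,200 = 3,714 kg; Δv = 268×9.80665×ln(3.746) = 2628.2×1.3208 ≈ 3471 m/s.
Stage 2: m₀ = 2,104 kg, m_f = 2,104 − 1,410 = 694 kg; Δv = 331×9.80665×ln(3.032) = 3246.0×1.1091 ≈ 3600 m/s.
Stage 3: m₀ = 588 kg, m_f = 588 − 471 = 117 kg; Δv = 377×9.80665×ln(5.026) = 3697.1×1.6146 ≈ 5969 m/s.
Total Δv = 3471 + 3600 + 5969 = 13040 m/s.

Δv ≈ 13000 m/s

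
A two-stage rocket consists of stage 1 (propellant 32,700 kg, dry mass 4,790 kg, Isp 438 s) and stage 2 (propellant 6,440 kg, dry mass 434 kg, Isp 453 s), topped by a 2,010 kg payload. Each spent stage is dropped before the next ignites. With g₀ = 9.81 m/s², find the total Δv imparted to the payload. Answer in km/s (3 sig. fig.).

Δv ≈ 11.0 km/s

Ignition mass of stage 1 = 32,700+4,790 + 6,440+434 + 2,010 = 46,374 kg.
Stage 1: m₀ = 46,374 kg, m_f = 46,374 − 32,700 = 13,674 kg; Δv = 438×9.81×ln(3.391) = 4296.8×1.2212 ≈ 5247 m/s.
Stage 2: m₀ = 8,884 kg, m_f = 8,884 − 6,440 = 2,444 kg; Δv = 453×9.81×ln(3.635) = 4443.9×1.2906 ≈ 5735 m/s.
Total Δv = 5247 + 5735 = 10982 m/s.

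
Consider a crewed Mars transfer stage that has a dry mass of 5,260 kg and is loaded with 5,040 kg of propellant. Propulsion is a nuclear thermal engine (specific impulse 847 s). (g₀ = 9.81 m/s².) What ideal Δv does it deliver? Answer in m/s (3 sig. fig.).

Δv ≈ 5580 m/s

v_e = Isp · g₀ = 847 × 9.81 = 8309.1 m/s.
m₀ = m_dry + m_prop = 5,260 + 5,040 = 10,300 kg.
Δv = v_e · ln(m₀/m_f) = 8309.1 × ln(1.958) = 8309.1 × 0.6720 ≈ 5583.8 m/s.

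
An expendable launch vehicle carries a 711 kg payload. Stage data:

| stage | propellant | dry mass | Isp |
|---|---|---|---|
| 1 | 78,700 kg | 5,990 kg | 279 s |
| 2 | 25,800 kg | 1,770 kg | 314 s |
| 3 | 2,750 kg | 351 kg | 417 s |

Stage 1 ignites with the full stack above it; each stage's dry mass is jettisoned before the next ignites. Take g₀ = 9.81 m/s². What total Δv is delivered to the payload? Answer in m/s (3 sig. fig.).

Δv ≈ 13600 m/s

Ignition mass of stage 1 = 78,700+5,990 + 25,800+1,770 + 2,750+351 + 711 = 116,072 kg.
Stage 1: m₀ = 116,072 kg, m_f = 116,072 − 78,700 = 37,372 kg; Δv = 279×9.81×ln(3.106) = 2737.0×1.1333 ≈ 3102 m/s.
Stage 2: m₀ = 31,382 kg, m_f = 31,382 − 25,800 = 5,582 kg; Δv = 314×9.81×ln(5.622) = 3080.3×1.7267 ≈ 5319 m/s.
Stage 3: m₀ = 3,812 kg, m_f = 3,812 − 2,750 = 1,062 kg; Δv = 417×9.81×ln(3.589) = 4090.8×1.2780 ≈ 5228 m/s.
Total Δv = 3102 + 5319 + 5228 = 13649 m/s.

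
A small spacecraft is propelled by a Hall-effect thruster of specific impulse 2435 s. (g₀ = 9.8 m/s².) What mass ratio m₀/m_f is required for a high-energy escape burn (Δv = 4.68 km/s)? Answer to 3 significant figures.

v_e = Isp · g₀ = 2435 × 9.8 = 23863.0 m/s.
Rocket equation: m₀/m_f = exp(Δv / v_e) = exp(4680 / 23863.0) = exp(0.1961) = 1.2167.

mass ratio ≈ 1.22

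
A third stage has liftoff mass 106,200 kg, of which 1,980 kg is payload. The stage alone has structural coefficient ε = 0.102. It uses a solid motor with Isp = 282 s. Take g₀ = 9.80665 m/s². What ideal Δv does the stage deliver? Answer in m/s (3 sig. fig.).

Δv ≈ 5890 m/s

Stage wet mass = m₀ − payload = 106,200 − 1,980 = 104,220 kg.
Stage dry mass = ε × stage wet mass = 0.102 × 104,220 = 10,630.4 kg.
Burnout mass m_f = stage dry + payload = 10,630.4 + 1,980 = 12,610.4 kg.
v_e = Isp · g₀ = 282 × 9.80665 = 2765.5 m/s.
By the Tsiolkovsky rocket equation, Δv = v_e · ln(106,200/12,610.4) = 2765.5 × ln(8.422) = 2765.5 × 2.1308 ≈ 5893 m/s.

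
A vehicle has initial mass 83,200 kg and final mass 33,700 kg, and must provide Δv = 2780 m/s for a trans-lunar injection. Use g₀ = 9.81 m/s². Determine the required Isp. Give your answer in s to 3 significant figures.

Isp ≈ 314 s

ln(m₀/m_f) = ln(83200/33700) = ln(2.469) = 0.9037.
From the ideal rocket equation, v_e = Δv / ln(m₀/m_f) = 2780 / 0.9037 = 3076.1 m/s.
Isp = v_e / g₀ = 3076.1 / 9.81 = 313.6 s.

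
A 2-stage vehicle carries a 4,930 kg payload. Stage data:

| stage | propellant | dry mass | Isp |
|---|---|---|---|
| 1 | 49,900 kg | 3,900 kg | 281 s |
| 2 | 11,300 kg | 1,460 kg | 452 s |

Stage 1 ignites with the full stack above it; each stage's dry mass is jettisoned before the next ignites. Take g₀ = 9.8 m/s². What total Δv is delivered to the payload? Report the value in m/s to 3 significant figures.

Δv ≈ 7810 m/s

Ignition mass of stage 1 = 49,900+3,900 + 11,300+1,460 + 4,930 = 71,490 kg.
Stage 1: m₀ = 71,490 kg, m_f = 71,490 − 49,900 = 21,590 kg; Δv = 281×9.8×ln(3.311) = 2753.8×1.1973 ≈ 3297 m/s.
Stage 2: m₀ = 17,690 kg, m_f = 17,690 − 11,300 = 6,390 kg; Δv = 452×9.8×ln(2.768) = 4429.6×1.0183 ≈ 4511 m/s.
Total Δv = 3297 + 4511 = 7808 m/s.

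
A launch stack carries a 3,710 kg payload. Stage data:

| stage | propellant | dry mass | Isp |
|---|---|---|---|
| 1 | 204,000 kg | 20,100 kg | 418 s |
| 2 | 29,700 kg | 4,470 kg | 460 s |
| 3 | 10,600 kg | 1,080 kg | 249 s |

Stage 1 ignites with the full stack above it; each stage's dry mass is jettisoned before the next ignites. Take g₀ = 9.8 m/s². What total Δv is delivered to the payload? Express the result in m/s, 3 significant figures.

Ignition mass of stage 1 = 204,000+20,100 + 29,700+4,470 + 10,600+1,080 + 3,710 = 273,660 kg.
Stage 1: m₀ = 273,660 kg, m_f = 273,660 − 204,000 = 69,660 kg; Δv = 418×9.8×ln(3.929) = 4096.4×1.3683 ≈ 5605 m/s.
Stage 2: m₀ = 49,560 kg, m_f = 49,560 − 29,700 = 19,860 kg; Δv = 460×9.8×ln(2.495) = 4508.0×0.9145 ≈ 4122 m/s.
Stage 3: m₀ = 15,390 kg, m_f = 15,390 − 10,600 = 4,790 kg; Δv = 249×9.8×ln(3.213) = 2440.2×1.1672 ≈ 2848 m/s.
Total Δv = 5605 + 4122 + 2848 = 12575 m/s.

Δv ≈ 12600 m/s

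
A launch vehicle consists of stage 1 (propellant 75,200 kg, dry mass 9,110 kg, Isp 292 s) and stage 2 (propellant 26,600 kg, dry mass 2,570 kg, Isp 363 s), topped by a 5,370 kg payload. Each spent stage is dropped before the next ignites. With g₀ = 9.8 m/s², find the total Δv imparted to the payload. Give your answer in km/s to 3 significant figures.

Δv ≈ 8.10 km/s

Ignition mass of stage 1 = 75,200+9,110 + 26,600+2,570 + 5,370 = 118,850 kg.
Stage 1: m₀ = 118,850 kg, m_f = 118,850 − 75,200 = 43,650 kg; Δv = 292×9.8×ln(2.723) = 2861.6×1.0017 ≈ 2866 m/s.
Stage 2: m₀ = 34,540 kg, m_f = 34,540 − 26,600 = 7,940 kg; Δv = 363×9.8×ln(4.35) = 3557.4×1.4702 ≈ 5230 m/s.
Total Δv = 2866 + 5230 = 8096 m/s.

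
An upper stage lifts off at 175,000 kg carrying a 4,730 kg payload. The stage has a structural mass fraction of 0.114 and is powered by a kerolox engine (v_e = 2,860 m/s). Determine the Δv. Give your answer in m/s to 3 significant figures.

Δv ≈ 5670 m/s

Stage wet mass = m₀ − payload = 175,000 − 4,730 = 170,270 kg.
Stage dry mass = ε × stage wet mass = 0.114 × 170,270 = 19,410.8 kg.
Burnout mass m_f = stage dry + payload = 19,410.8 + 4,730 = 24,140.8 kg.
Δv = v_e · ln(175,000/24,140.8) = 2860.0 × ln(7.249) = 2860.0 × 1.9809 ≈ 5665 m/s.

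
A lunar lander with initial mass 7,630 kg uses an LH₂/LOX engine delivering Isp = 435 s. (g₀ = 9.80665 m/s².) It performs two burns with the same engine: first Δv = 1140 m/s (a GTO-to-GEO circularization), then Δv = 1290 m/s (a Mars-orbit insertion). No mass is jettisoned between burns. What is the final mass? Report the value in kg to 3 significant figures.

v_e = Isp · g₀ = 435 × 9.80665 = 4265.9 m/s.
After the first burn: m = 7630 × exp(−1140/4265.9) = 7630 × 0.76549 = 5,840.69 kg.
After the second burn: m = 5,840.69 × exp(−1290/4265.9) = 5,840.69 × 0.73904 = 4,316.5 kg.

final mass ≈ 4320 kg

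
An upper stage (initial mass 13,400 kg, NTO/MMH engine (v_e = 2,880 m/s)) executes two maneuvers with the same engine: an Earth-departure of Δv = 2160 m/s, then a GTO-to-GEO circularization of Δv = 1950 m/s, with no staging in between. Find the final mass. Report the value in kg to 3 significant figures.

final mass ≈ 3220 kg

After the first burn: m = 13400 × exp(−2160/2880.0) = 13400 × 0.47237 = 6,329.76 kg.
After the second burn: m = 6,329.76 × exp(−1950/2880.0) = 6,329.76 × 0.50810 = 3,216.15 kg.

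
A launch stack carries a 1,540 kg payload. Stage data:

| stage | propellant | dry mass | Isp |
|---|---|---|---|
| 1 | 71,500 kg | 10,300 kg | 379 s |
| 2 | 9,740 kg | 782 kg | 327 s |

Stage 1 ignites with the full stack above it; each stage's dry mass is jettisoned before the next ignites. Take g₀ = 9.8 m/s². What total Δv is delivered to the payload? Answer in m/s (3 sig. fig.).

Δv ≈ 10600 m/s

Ignition mass of stage 1 = 71,500+10,300 + 9,740+782 + 1,540 = 93,862 kg.
Stage 1: m₀ = 93,862 kg, m_f = 93,862 − 71,500 = 22,362 kg; Δv = 379×9.8×ln(4.197) = 3714.2×1.4345 ≈ 5328 m/s.
Stage 2: m₀ = 12,062 kg, m_f = 12,062 − 9,740 = 2,322 kg; Δv = 327×9.8×ln(5.195) = 3204.6×1.6476 ≈ 5280 m/s.
Total Δv = 5328 + 5280 = 10608 m/s.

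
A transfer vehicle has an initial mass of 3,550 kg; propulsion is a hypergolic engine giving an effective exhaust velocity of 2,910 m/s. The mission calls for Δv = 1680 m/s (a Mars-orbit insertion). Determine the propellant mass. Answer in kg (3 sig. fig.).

propellant mass ≈ 1560 kg

From the ideal rocket equation, m₀/m_f = exp(Δv / v_e) = exp(1680 / 2910.0) = exp(0.5773) = 1.7813.
m_f = 3,550 / 1.7813 = 1,992.93 kg, so propellant = m₀ − m_f = 3,550 − 1,992.93 = 1,557.07 kg.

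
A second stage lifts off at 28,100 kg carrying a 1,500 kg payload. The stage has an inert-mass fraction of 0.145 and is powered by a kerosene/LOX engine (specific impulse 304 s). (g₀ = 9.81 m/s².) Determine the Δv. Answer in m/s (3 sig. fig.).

Δv ≈ 4940 m/s

Stage wet mass = m₀ − payload = 28,100 − 1,500 = 26,600 kg.
Stage dry mass = ε × stage wet mass = 0.145 × 26,600 = 3,857 kg.
Burnout mass m_f = stage dry + payload = 3,857 + 1,500 = 5,357 kg.
v_e = Isp · g₀ = 304 × 9.81 = 2982.2 m/s.
By the Tsiolkovsky rocket equation, Δv = v_e · ln(28,100/5,357) = 2982.2 × ln(5.245) = 2982.2 × 1.6574 ≈ 4943 m/s.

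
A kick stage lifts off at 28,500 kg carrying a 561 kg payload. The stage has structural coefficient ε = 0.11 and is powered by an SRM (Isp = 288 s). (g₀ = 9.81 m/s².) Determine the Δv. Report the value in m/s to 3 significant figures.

Δv ≈ 5820 m/s

Stage wet mass = m₀ − payload = 28,500 − 561 = 27,939 kg.
Stage dry mass = ε × stage wet mass = 0.11 × 27,939 = 3,073.29 kg.
Burnout mass m_f = stage dry + payload = 3,073.29 + 561 = 3,634.29 kg.
v_e = Isp · g₀ = 288 × 9.81 = 2825.3 m/s.
Δv = v_e · ln(28,500/3,634.29) = 2825.3 × ln(7.842) = 2825.3 × 2.0595 ≈ 5819 m/s.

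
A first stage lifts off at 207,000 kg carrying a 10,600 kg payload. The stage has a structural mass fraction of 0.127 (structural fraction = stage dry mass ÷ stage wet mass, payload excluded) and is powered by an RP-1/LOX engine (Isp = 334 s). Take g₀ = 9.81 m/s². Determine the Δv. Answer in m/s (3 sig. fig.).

Δv ≈ 5770 m/s

Stage wet mass = m₀ − payload = 207,000 − 10,600 = 196,400 kg.
Stage dry mass = ε × stage wet mass = 0.127 × 196,400 = 24,942.8 kg.
Burnout mass m_f = stage dry + payload = 24,942.8 + 10,600 = 35,542.8 kg.
v_e = Isp · g₀ = 334 × 9.81 = 3276.5 m/s.
Δv = v_e · ln(207,000/35,542.8) = 3276.5 × ln(5.824) = 3276.5 × 1.7620 ≈ 5773 m/s.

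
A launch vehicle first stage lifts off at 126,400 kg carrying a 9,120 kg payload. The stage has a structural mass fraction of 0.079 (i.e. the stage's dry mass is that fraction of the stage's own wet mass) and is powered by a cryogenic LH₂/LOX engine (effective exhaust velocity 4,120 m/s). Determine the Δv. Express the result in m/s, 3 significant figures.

Δv ≈ 7940 m/s

Stage wet mass = m₀ − payload = 126,400 − 9,120 = 117,280 kg.
Stage dry mass = ε × stage wet mass = 0.079 × 117,280 = 9,265.12 kg.
Burnout mass m_f = stage dry + payload = 9,265.12 + 9,120 = 18,385.12 kg.
Δv = v_e · ln(126,400/18,385.12) = 4120.0 × ln(6.875) = 4120.0 × 1.9279 ≈ 7943 m/s.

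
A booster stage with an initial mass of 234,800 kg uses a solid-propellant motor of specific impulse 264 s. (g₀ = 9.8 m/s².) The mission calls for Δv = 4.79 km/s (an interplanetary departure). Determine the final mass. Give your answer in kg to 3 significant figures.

final mass ≈ 36900 kg

v_e = Isp · g₀ = 264 × 9.8 = 2587.2 m/s.
By the Tsiolkovsky rocket equation, m₀/m_f = exp(Δv / v_e) = exp(4790 / 2587.2) = exp(1.8514) = 6.3689.
m_f = m₀ / 6.3689 = 234,800 / 6.3689 = 36,866.6 kg.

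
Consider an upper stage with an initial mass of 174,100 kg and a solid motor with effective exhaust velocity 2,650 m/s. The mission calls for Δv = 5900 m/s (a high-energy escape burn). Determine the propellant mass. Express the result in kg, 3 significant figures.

propellant mass ≈ 155000 kg

By the Tsiolkovsky rocket equation, m₀/m_f = exp(Δv / v_e) = exp(5900 / 2650.0) = exp(2.2264) = 9.2666.
m_f = 174,100 / 9.2666 = 18,787.9 kg, so propellant = m₀ − m_f = 174,100 − 18,787.9 = 155,312.1 kg.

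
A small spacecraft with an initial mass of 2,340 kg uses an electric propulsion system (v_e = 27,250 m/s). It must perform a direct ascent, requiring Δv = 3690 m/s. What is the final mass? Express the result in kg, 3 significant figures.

From the ideal rocket equation, m₀/m_f = exp(Δv / v_e) = exp(3690 / 27250.0) = exp(0.1354) = 1.1450.
m_f = m₀ / 1.1450 = 2,340 / 1.1450 = 2,043.67 kg.

final mass ≈ 2040 kg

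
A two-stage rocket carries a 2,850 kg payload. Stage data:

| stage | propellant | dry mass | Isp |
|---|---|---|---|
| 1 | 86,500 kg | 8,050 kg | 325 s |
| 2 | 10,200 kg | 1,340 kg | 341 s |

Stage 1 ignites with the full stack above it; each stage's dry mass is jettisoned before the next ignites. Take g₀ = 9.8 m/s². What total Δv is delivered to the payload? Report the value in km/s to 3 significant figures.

Δv ≈ 9.16 km/s

Ignition mass of stage 1 = 86,500+8,050 + 10,200+1,340 + 2,850 = 108,940 kg.
Stage 1: m₀ = 108,940 kg, m_f = 108,940 − 86,500 = 22,440 kg; Δv = 325×9.8×ln(4.855) = 3185.0×1.5800 ≈ 5032 m/s.
Stage 2: m₀ = 14,390 kg, m_f = 14,390 − 10,200 = 4,190 kg; Δv = 341×9.8×ln(3.434) = 3341.8×1.2338 ≈ 4123 m/s.
Total Δv = 5032 + 4123 = 9155 m/s.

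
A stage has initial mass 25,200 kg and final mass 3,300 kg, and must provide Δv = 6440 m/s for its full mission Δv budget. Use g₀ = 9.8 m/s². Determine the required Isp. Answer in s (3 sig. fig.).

Isp ≈ 323 s

ln(m₀/m_f) = ln(25200/3300) = ln(7.636) = 2.0329.
v_e = Δv / ln(m₀/m_f) = 6440 / 2.0329 = 3167.9 m/s.
Isp = v_e / g₀ = 3167.9 / 9.8 = 323.3 s.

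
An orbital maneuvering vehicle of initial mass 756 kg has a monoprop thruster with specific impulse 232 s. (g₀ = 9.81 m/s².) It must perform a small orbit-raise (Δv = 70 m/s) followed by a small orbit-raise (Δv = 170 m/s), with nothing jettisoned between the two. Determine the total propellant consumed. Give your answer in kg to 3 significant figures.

v_e = Isp · g₀ = 232 × 9.81 = 2275.9 m/s.
After the first burn: m = 756 × exp(−70/2275.9) = 756 × 0.96971 = 733.101 kg.
After the second burn: m = 733.101 × exp(−170/2275.9) = 733.101 × 0.92803 = 680.34 kg.
Total propellant = m₀ − m_final = 756 − 680.34 = 75.66 kg.

total propellant consumed ≈ 75.7 kg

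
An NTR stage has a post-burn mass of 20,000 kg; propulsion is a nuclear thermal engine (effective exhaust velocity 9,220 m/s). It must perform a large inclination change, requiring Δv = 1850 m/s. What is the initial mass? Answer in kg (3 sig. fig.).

m₀/m_f = exp(Δv / v_e) = exp(1850 / 9220.0) = exp(0.2007) = 1.2222.
m₀ = m_f × 1.2222 = 20,000 × 1.2222 = 24,444 kg.

initial mass ≈ 24400 kg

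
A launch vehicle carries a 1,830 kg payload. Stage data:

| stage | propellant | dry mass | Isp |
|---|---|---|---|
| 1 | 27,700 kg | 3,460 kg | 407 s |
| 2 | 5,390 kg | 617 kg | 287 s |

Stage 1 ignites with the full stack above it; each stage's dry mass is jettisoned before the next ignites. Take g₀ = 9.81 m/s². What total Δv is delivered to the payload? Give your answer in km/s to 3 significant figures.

Ignition mass of stage 1 = 27,700+3,460 + 5,390+617 + 1,830 = 38,997 kg.
Stage 1: m₀ = 38,997 kg, m_f = 38,997 − 27,700 = 11,297 kg; Δv = 407×9.81×ln(3.452) = 3992.7×1.2389 ≈ 4947 m/s.
Stage 2: m₀ = 7,837 kg, m_f = 7,837 − 5,390 = 2,447 kg; Δv = 287×9.81×ln(3.203) = 2815.5×1.1640 ≈ 3277 m/s.
Total Δv = 4947 + 3277 = 8224 m/s.

Δv ≈ 8.22 km/s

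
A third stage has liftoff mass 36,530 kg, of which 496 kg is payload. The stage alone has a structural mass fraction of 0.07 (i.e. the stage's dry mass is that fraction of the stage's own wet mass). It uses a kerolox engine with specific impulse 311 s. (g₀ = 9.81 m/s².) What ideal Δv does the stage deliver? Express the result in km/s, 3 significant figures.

Δv ≈ 7.61 km/s

Stage wet mass = m₀ − payload = 36,530 − 496 = 36,034 kg.
Stage dry mass = ε × stage wet mass = 0.07 × 36,034 = 2,522.38 kg.
Burnout mass m_f = stage dry + payload = 2,522.38 + 496 = 3,018.38 kg.
v_e = Isp · g₀ = 311 × 9.81 = 3050.9 m/s.
Δv = v_e · ln(36,530/3,018.38) = 3050.9 × ln(12.1) = 3050.9 × 2.4934 ≈ 7607 m/s.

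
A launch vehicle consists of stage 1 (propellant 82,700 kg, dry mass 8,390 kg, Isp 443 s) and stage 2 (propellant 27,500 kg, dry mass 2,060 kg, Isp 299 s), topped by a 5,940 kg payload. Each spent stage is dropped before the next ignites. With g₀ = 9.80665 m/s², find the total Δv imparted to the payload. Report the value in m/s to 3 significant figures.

Δv ≈ 8970 m/s

Ignition mass of stage 1 = 82,700+8,390 + 27,500+2,060 + 5,940 = 126,590 kg.
Stage 1: m₀ = 126,590 kg, m_f = 126,590 − 82,700 = 43,890 kg; Δv = 443×9.80665×ln(2.884) = 4344.3×1.0593 ≈ 4602 m/s.
Stage 2: m₀ = 35,500 kg, m_f = 35,500 − 27,500 = 8,000 kg; Δv = 299×9.80665×ln(4.438) = 2932.2×1.4901 ≈ 4369 m/s.
Total Δv = 4602 + 4369 = 8971 m/s.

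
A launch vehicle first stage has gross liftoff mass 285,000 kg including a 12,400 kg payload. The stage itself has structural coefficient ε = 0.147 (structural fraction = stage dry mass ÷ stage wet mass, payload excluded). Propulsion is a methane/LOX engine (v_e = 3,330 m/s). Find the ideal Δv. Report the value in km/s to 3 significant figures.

Stage wet mass = m₀ − payload = 285,000 − 12,400 = 272,600 kg.
Stage dry mass = ε × stage wet mass = 0.147 × 272,600 = 40,072.2 kg.
Burnout mass m_f = stage dry + payload = 40,072.2 + 12,400 = 52,472.2 kg.
From the ideal rocket equation, Δv = v_e · ln(285,000/52,472.2) = 3330.0 × ln(5.431) = 3330.0 × 1.6922 ≈ 5635 m/s.

Δv ≈ 5.64 km/s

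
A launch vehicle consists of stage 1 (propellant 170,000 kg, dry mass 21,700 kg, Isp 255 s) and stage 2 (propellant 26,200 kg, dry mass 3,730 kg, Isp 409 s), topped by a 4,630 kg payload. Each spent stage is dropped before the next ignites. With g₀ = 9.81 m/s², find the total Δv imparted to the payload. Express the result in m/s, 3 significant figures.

Ignition mass of stage 1 = 170,000+21,700 + 26,200+3,730 + 4,630 = 226,260 kg.
Stage 1: m₀ = 226,260 kg, m_f = 226,260 − 170,000 = 56,260 kg; Δv = 255×9.81×ln(4.022) = 2501.6×1.3917 ≈ 3481 m/s.
Stage 2: m₀ = 34,560 kg, m_f = 34,560 − 26,200 = 8,360 kg; Δv = 409×9.81×ln(4.134) = 4012.3×1.4192 ≈ 5694 m/s.
Total Δv = 3481 + 5694 = 9175 m/s.

Δv ≈ 9180 m/s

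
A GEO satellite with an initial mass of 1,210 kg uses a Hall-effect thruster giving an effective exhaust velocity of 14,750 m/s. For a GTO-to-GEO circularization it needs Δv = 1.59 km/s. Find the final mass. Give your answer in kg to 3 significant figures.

final mass ≈ 1090 kg

m₀/m_f = exp(Δv / v_e) = exp(1590 / 14750.0) = exp(0.1078) = 1.1138.
m_f = m₀ / 1.1138 = 1,210 / 1.1138 = 1,086.37 kg.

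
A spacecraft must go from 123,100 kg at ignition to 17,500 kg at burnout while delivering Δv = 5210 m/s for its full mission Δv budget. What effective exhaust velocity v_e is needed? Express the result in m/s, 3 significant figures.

ln(m₀/m_f) = ln(123100/17500) = ln(7.034) = 1.9508.
Rocket equation: v_e = Δv / ln(m₀/m_f) = 5210 / 1.9508 = 2670.7 m/s.

v_e ≈ 2670 m/s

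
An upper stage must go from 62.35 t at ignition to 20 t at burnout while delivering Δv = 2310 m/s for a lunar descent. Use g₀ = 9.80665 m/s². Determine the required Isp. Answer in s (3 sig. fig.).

Isp ≈ 207 s

ln(m₀/m_f) = ln(62350/20000) = ln(3.118) = 1.1370.
v_e = Δv / ln(m₀/m_f) = 2310 / 1.1370 = 2031.6 m/s.
Isp = v_e / g₀ = 2031.6 / 9.80665 = 207.2 s.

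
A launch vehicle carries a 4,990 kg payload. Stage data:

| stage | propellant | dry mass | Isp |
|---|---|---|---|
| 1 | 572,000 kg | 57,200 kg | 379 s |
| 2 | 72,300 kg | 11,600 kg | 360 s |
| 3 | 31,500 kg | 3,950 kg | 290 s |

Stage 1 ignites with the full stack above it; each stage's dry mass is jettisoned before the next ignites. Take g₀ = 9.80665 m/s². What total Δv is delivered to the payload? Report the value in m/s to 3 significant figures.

Ignition mass of stage 1 = 572,000+57,200 + 72,300+11,600 + 31,500+3,950 + 4,990 = 753,540 kg.
Stage 1: m₀ = 753,540 kg, m_f = 753,540 − 572,000 = 181,540 kg; Δv = 379×9.80665×ln(4.151) = 3716.7×1.4233 ≈ 5290 m/s.
Stage 2: m₀ = 124,340 kg, m_f = 124,340 − 72,300 = 52,040 kg; Δv = 360×9.80665×ln(2.389) = 3530.4×0.8710 ≈ 3075 m/s.
Stage 3: m₀ = 40,440 kg, m_f = 40,440 − 31,500 = 8,940 kg; Δv = 290×9.80665×ln(4.523) = 2843.9×1.5093 ≈ 4292 m/s.
Total Δv = 5290 + 3075 + 4292 = 12657 m/s.

Δv ≈ 12700 m/s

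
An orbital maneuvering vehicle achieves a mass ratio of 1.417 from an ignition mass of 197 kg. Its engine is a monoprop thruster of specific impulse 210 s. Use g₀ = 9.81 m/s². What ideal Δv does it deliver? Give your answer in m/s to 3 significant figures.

Δv ≈ 718 m/s

v_e = Isp · g₀ = 210 × 9.81 = 2060.1 m/s.
Δv = v_e · ln(1.417) = 2060.1 × 0.3485 ≈ 718.0 m/s.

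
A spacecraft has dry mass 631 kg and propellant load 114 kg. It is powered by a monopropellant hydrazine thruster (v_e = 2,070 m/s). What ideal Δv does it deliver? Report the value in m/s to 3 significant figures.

Δv ≈ 344 m/s

m₀ = m_dry + m_prop = 631 + 114 = 745 kg.
Rocket equation: Δv = v_e · ln(m₀/m_f) = 2070.0 × ln(1.181) = 2070.0 × 0.1661 ≈ 343.8 m/s.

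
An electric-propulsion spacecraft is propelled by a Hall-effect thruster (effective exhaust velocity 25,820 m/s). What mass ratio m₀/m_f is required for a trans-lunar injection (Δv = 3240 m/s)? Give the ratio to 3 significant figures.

mass ratio ≈ 1.13

By the Tsiolkovsky rocket equation, m₀/m_f = exp(Δv / v_e) = exp(3240 / 25820.0) = exp(0.1255) = 1.1337.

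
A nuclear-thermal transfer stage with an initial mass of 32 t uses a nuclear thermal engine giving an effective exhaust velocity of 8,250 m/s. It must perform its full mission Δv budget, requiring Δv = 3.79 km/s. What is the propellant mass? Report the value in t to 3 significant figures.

Using Δv = v_e ln(m₀/m_f): m₀/m_f = exp(Δv / v_e) = exp(3790 / 8250.0) = exp(0.4594) = 1.5831.
m_f = 32 / 1.5831 = 20.2135 t, so propellant = m₀ − m_f = 32 − 20.2135 = 11.7865 t.

propellant mass ≈ 11.8 t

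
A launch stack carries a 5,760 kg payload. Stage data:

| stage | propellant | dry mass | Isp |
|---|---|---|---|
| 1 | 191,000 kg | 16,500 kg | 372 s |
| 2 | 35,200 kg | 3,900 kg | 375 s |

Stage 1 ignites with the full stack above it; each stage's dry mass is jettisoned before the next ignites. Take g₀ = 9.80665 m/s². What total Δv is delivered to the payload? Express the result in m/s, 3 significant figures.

Ignition mass of stage 1 = 191,000+16,500 + 35,200+3,900 + 5,760 = 252,360 kg.
Stage 1: m₀ = 252,360 kg, m_f = 252,360 − 191,000 = 61,360 kg; Δv = 372×9.80665×ln(4.113) = 3648.1×1.4141 ≈ 5159 m/s.
Stage 2: m₀ = 44,860 kg, m_f = 44,860 − 35,200 = 9,660 kg; Δv = 375×9.80665×ln(4.644) = 3677.5×1.5356 ≈ 5647 m/s.
Total Δv = 5159 + 5647 = 10806 m/s.

Δv ≈ 10800 m/s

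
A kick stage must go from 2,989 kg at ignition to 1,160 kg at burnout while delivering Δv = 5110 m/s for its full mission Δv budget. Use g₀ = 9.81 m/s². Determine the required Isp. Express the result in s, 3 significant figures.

Isp ≈ 550 s

ln(m₀/m_f) = ln(2989/1160) = ln(2.577) = 0.9465.
By the Tsiolkovsky rocket equation, v_e = Δv / ln(m₀/m_f) = 5110 / 0.9465 = 5398.7 m/s.
Isp = v_e / g₀ = 5398.7 / 9.81 = 550.3 s.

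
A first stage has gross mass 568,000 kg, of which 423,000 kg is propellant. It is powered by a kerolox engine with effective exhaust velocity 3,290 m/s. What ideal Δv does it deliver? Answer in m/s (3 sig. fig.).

m_f = m₀ − m_prop = 568,000 − 423,000 = 145,000 kg.
Δv = v_e · ln(m₀/m_f) = 3290.0 × ln(3.917) = 3290.0 × 1.3654 ≈ 4492.1 m/s.

Δv ≈ 4490 m/s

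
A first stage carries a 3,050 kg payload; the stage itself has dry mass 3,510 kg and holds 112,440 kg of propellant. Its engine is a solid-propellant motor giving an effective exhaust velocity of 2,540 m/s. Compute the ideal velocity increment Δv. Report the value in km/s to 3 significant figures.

Δv ≈ 7.36 km/s

m₀ = payload + dry + propellant = 3,050 + 3,510 + 112,440 = 119,000 kg.
m_f = payload + dry = 3,050 + 3,510 = 6,560 kg.
By the Tsiolkovsky rocket equation, Δv = v_e · ln(m₀/m_f) = 2540.0 × ln(18.14) = 2540.0 × 2.8981 ≈ 7361.3 m/s.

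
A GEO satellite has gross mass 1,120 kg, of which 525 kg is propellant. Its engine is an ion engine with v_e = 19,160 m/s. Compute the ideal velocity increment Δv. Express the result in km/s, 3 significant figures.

m_f = m₀ − m_prop = 1,120 − 525 = 595 kg.
By the Tsiolkovsky rocket equation, Δv = v_e · ln(m₀/m_f) = 19160.0 × ln(1.882) = 19160.0 × 0.6325 ≈ 12119.1 m/s.

Δv ≈ 12.1 km/s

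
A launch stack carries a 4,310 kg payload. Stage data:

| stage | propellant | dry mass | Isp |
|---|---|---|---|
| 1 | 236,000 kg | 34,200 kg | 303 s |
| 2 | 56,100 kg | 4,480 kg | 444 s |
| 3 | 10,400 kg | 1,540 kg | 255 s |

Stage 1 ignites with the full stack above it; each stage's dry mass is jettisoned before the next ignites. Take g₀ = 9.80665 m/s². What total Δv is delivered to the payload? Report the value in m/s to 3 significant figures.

Ignition mass of stage 1 = 236,000+34,200 + 56,100+4,480 + 10,400+1,540 + 4,310 = 347,030 kg.
Stage 1: m₀ = 347,030 kg, m_f = 347,030 − 236,000 = 111,030 kg; Δv = 303×9.80665×ln(3.126) = 2971.4×1.1396 ≈ 3386 m/s.
Stage 2: m₀ = 76,830 kg, m_f = 76,830 − 56,100 = 20,730 kg; Δv = 444×9.80665×ln(3.706) = 4354.2×1.3100 ≈ 5704 m/s.
Stage 3: m₀ = 16,250 kg, m_f = 16,250 − 10,400 = 5,850 kg; Δv = 255×9.80665×ln(2.778) = 2500.7×1.0217 ≈ 2555 m/s.
Total Δv = 3386 + 5704 + 2555 = 11645 m/s.

Δv ≈ 11600 m/s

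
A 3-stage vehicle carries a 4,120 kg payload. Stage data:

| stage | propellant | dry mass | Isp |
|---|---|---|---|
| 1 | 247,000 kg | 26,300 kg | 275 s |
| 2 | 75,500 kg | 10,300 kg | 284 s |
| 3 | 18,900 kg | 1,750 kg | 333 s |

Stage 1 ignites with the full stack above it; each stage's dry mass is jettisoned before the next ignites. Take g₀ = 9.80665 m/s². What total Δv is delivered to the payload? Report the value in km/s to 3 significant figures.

Ignition mass of stage 1 = 247,000+26,300 + 75,500+10,300 + 18,900+1,750 + 4,120 = 383,870 kg.
Stage 1: m₀ = 383,870 kg, m_f = 383,870 − 247,000 = 136,870 kg; Δv = 275×9.80665×ln(2.805) = 2696.8×1.0313 ≈ 2781 m/s.
Stage 2: m₀ = 110,570 kg, m_f = 110,570 − 75,500 = 35,070 kg; Δv = 284×9.80665×ln(3.153) = 2785.1×1.1483 ≈ 3198 m/s.
Stage 3: m₀ = 24,770 kg, m_f = 24,770 − 18,900 = 5,870 kg; Δv = 333×9.80665×ln(4.22) = 3265.6×1.4398 ≈ 4702 m/s.
Total Δv = 2781 + 3198 + 4702 = 10681 m/s.

Δv ≈ 10.7 km/s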